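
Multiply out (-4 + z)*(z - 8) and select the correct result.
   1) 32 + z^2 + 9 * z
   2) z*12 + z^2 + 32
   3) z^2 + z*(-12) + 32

Expanding (-4 + z)*(z - 8):
= z^2 + z*(-12) + 32
3) z^2 + z*(-12) + 32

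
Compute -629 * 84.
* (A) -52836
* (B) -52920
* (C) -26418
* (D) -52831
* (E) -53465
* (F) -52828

-629 * 84 = -52836
A) -52836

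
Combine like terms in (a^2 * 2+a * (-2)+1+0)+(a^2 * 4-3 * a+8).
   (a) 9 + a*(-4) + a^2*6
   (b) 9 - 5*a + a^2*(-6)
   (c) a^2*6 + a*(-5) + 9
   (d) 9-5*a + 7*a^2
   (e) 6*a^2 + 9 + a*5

Adding the polynomials and combining like terms:
(a^2*2 + a*(-2) + 1 + 0) + (a^2*4 - 3*a + 8)
= a^2*6 + a*(-5) + 9
c) a^2*6 + a*(-5) + 9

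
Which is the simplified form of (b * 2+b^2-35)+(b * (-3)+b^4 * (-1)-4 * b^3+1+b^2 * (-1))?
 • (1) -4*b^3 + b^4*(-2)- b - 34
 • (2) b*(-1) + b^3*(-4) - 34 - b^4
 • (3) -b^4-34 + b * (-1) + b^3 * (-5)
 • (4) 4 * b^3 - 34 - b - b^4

Adding the polynomials and combining like terms:
(b*2 + b^2 - 35) + (b*(-3) + b^4*(-1) - 4*b^3 + 1 + b^2*(-1))
= b*(-1) + b^3*(-4) - 34 - b^4
2) b*(-1) + b^3*(-4) - 34 - b^4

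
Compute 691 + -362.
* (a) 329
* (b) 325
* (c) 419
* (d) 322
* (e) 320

691 + -362 = 329
a) 329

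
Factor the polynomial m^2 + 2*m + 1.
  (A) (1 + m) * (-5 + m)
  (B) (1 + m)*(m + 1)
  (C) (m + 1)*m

We need to factor m^2 + 2*m + 1.
The factored form is (1 + m)*(m + 1).
B) (1 + m)*(m + 1)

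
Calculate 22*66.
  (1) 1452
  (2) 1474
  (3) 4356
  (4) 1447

22 * 66 = 1452
1) 1452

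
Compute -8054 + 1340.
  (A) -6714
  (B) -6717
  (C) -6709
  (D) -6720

-8054 + 1340 = -6714
A) -6714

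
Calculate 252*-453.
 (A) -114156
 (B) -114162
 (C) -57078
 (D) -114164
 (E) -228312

252 * -453 = -114156
A) -114156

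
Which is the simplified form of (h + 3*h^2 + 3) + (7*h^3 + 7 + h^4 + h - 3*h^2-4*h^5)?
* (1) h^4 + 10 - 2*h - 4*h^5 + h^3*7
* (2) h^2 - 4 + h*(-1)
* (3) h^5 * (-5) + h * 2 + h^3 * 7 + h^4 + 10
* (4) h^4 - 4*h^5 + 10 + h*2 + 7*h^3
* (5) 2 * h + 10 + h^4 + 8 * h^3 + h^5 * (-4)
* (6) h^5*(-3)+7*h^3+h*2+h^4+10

Adding the polynomials and combining like terms:
(h + 3*h^2 + 3) + (7*h^3 + 7 + h^4 + h - 3*h^2 - 4*h^5)
= h^4 - 4*h^5 + 10 + h*2 + 7*h^3
4) h^4 - 4*h^5 + 10 + h*2 + 7*h^3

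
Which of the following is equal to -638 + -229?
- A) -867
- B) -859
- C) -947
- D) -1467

-638 + -229 = -867
A) -867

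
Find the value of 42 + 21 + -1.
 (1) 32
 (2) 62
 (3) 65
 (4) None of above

First: 42 + 21 = 63
Then: 63 + -1 = 62
2) 62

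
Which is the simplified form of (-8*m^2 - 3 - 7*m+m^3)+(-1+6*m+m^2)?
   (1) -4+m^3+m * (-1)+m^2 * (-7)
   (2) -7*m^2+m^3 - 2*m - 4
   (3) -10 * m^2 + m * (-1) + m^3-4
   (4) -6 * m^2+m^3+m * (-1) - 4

Adding the polynomials and combining like terms:
(-8*m^2 - 3 - 7*m + m^3) + (-1 + 6*m + m^2)
= -4+m^3+m * (-1)+m^2 * (-7)
1) -4+m^3+m * (-1)+m^2 * (-7)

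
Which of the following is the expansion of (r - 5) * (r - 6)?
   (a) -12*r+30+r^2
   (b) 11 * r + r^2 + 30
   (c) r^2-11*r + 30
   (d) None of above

Expanding (r - 5) * (r - 6):
= r^2-11*r + 30
c) r^2-11*r + 30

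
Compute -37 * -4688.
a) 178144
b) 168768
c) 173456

-37 * -4688 = 173456
c) 173456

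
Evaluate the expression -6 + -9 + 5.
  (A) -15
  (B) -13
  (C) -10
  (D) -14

First: -6 + -9 = -15
Then: -15 + 5 = -10
C) -10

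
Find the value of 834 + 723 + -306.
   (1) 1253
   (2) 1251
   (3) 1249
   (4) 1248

First: 834 + 723 = 1557
Then: 1557 + -306 = 1251
2) 1251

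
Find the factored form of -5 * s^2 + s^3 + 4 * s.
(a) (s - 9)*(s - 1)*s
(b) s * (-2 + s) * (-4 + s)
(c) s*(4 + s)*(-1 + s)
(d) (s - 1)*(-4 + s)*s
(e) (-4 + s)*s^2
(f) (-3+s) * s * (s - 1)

We need to factor -5 * s^2 + s^3 + 4 * s.
The factored form is (s - 1)*(-4 + s)*s.
d) (s - 1)*(-4 + s)*s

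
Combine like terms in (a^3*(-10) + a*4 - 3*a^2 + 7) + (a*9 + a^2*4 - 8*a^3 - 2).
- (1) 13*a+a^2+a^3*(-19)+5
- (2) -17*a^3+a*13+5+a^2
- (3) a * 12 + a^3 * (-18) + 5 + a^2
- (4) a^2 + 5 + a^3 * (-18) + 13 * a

Adding the polynomials and combining like terms:
(a^3*(-10) + a*4 - 3*a^2 + 7) + (a*9 + a^2*4 - 8*a^3 - 2)
= a^2 + 5 + a^3 * (-18) + 13 * a
4) a^2 + 5 + a^3 * (-18) + 13 * a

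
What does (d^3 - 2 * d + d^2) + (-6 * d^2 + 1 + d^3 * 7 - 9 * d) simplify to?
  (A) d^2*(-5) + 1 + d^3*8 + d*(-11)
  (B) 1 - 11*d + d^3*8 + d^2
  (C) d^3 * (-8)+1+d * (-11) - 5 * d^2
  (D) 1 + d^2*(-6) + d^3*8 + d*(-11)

Adding the polynomials and combining like terms:
(d^3 - 2*d + d^2) + (-6*d^2 + 1 + d^3*7 - 9*d)
= d^2*(-5) + 1 + d^3*8 + d*(-11)
A) d^2*(-5) + 1 + d^3*8 + d*(-11)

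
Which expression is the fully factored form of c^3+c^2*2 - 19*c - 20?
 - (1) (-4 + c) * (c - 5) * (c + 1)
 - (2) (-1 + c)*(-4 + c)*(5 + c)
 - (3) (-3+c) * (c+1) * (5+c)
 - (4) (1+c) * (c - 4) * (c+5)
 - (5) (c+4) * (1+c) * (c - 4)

We need to factor c^3+c^2*2 - 19*c - 20.
The factored form is (1+c) * (c - 4) * (c+5).
4) (1+c) * (c - 4) * (c+5)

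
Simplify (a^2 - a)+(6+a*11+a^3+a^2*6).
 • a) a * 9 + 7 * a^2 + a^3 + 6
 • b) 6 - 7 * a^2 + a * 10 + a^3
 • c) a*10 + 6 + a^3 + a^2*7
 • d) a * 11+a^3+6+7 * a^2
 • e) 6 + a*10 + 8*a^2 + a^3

Adding the polynomials and combining like terms:
(a^2 - a) + (6 + a*11 + a^3 + a^2*6)
= a*10 + 6 + a^3 + a^2*7
c) a*10 + 6 + a^3 + a^2*7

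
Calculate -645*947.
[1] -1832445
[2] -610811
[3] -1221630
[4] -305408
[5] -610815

-645 * 947 = -610815
5) -610815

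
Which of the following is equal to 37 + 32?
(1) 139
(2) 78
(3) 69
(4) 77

37 + 32 = 69
3) 69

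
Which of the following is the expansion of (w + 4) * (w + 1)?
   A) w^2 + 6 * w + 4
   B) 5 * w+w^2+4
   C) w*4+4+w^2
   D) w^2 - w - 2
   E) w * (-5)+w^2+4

Expanding (w + 4) * (w + 1):
= 5 * w+w^2+4
B) 5 * w+w^2+4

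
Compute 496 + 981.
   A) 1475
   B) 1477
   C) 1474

496 + 981 = 1477
B) 1477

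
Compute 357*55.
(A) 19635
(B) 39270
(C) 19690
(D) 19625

357 * 55 = 19635
A) 19635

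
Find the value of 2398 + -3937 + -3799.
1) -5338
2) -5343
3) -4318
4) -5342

First: 2398 + -3937 = -1539
Then: -1539 + -3799 = -5338
1) -5338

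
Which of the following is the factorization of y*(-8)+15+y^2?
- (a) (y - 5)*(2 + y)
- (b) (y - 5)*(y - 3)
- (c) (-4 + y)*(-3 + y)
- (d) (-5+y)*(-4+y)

We need to factor y*(-8)+15+y^2.
The factored form is (y - 5)*(y - 3).
b) (y - 5)*(y - 3)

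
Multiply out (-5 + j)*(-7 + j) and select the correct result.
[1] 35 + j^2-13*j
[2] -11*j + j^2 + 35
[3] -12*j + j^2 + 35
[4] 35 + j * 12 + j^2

Expanding (-5 + j)*(-7 + j):
= -12*j + j^2 + 35
3) -12*j + j^2 + 35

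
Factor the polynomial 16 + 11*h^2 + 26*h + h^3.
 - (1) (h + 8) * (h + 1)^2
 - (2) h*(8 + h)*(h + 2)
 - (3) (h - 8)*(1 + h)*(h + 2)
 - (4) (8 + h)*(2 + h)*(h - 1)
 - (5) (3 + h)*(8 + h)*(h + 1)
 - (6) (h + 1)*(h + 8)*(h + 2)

We need to factor 16 + 11*h^2 + 26*h + h^3.
The factored form is (h + 1)*(h + 8)*(h + 2).
6) (h + 1)*(h + 8)*(h + 2)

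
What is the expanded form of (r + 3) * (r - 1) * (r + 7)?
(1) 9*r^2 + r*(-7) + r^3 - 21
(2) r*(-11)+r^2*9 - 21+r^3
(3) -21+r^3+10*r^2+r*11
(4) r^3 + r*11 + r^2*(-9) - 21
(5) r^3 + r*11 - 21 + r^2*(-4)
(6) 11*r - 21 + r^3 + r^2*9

Expanding (r + 3) * (r - 1) * (r + 7):
= 11*r - 21 + r^3 + r^2*9
6) 11*r - 21 + r^3 + r^2*9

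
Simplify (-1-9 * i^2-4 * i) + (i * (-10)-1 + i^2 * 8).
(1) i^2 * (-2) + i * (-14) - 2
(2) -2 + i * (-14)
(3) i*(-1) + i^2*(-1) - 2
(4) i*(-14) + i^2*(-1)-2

Adding the polynomials and combining like terms:
(-1 - 9*i^2 - 4*i) + (i*(-10) - 1 + i^2*8)
= i*(-14) + i^2*(-1)-2
4) i*(-14) + i^2*(-1)-2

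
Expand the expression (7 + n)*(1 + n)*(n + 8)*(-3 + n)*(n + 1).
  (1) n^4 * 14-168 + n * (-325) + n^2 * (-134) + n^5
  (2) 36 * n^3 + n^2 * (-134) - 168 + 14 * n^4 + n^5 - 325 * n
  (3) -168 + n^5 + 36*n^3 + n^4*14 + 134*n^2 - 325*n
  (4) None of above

Expanding (7 + n)*(1 + n)*(n + 8)*(-3 + n)*(n + 1):
= 36 * n^3 + n^2 * (-134) - 168 + 14 * n^4 + n^5 - 325 * n
2) 36 * n^3 + n^2 * (-134) - 168 + 14 * n^4 + n^5 - 325 * n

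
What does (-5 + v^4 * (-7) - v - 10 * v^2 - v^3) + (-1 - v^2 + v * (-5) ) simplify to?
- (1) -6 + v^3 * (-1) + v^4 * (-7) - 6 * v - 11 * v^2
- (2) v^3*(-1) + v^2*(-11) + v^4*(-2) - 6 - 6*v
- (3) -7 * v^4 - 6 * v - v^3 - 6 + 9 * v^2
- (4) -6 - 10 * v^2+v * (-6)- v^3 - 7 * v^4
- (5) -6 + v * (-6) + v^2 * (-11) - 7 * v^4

Adding the polynomials and combining like terms:
(-5 + v^4*(-7) - v - 10*v^2 - v^3) + (-1 - v^2 + v*(-5))
= -6 + v^3 * (-1) + v^4 * (-7) - 6 * v - 11 * v^2
1) -6 + v^3 * (-1) + v^4 * (-7) - 6 * v - 11 * v^2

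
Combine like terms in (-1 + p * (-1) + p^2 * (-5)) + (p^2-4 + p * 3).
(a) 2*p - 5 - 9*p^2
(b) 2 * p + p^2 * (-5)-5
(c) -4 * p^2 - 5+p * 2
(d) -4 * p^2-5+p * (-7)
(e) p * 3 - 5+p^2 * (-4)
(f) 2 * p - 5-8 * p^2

Adding the polynomials and combining like terms:
(-1 + p*(-1) + p^2*(-5)) + (p^2 - 4 + p*3)
= -4 * p^2 - 5+p * 2
c) -4 * p^2 - 5+p * 2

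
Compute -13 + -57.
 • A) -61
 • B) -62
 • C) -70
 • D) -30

-13 + -57 = -70
C) -70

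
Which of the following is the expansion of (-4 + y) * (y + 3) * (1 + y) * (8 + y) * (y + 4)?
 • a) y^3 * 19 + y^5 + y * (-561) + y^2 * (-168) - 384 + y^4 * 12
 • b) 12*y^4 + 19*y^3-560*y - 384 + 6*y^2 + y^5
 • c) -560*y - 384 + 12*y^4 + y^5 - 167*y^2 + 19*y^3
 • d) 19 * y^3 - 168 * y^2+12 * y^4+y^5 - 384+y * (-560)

Expanding (-4 + y) * (y + 3) * (1 + y) * (8 + y) * (y + 4):
= 19 * y^3 - 168 * y^2+12 * y^4+y^5 - 384+y * (-560)
d) 19 * y^3 - 168 * y^2+12 * y^4+y^5 - 384+y * (-560)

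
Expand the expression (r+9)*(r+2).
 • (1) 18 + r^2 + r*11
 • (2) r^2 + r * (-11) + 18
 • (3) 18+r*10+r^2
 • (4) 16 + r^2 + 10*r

Expanding (r+9)*(r+2):
= 18 + r^2 + r*11
1) 18 + r^2 + r*11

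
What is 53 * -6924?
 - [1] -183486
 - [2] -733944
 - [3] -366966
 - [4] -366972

53 * -6924 = -366972
4) -366972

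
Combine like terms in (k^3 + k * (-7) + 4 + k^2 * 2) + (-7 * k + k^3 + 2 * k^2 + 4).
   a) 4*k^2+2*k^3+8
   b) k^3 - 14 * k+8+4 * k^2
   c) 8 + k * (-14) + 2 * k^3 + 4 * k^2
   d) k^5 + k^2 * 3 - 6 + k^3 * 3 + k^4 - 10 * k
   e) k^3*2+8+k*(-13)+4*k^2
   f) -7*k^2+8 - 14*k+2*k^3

Adding the polynomials and combining like terms:
(k^3 + k*(-7) + 4 + k^2*2) + (-7*k + k^3 + 2*k^2 + 4)
= 8 + k * (-14) + 2 * k^3 + 4 * k^2
c) 8 + k * (-14) + 2 * k^3 + 4 * k^2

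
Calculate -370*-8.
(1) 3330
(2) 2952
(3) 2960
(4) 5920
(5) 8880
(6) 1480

-370 * -8 = 2960
3) 2960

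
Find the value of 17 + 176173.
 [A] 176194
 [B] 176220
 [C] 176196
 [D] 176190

17 + 176173 = 176190
D) 176190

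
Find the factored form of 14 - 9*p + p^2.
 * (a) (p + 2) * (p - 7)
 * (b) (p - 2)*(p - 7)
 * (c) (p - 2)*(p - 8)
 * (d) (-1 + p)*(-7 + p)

We need to factor 14 - 9*p + p^2.
The factored form is (p - 2)*(p - 7).
b) (p - 2)*(p - 7)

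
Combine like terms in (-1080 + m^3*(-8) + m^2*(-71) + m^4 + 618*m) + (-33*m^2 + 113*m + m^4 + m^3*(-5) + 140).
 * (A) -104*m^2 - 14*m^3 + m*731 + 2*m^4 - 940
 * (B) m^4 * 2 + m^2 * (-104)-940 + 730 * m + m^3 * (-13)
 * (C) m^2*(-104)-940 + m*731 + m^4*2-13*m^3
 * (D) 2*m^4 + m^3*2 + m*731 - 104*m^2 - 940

Adding the polynomials and combining like terms:
(-1080 + m^3*(-8) + m^2*(-71) + m^4 + 618*m) + (-33*m^2 + 113*m + m^4 + m^3*(-5) + 140)
= m^2*(-104)-940 + m*731 + m^4*2-13*m^3
C) m^2*(-104)-940 + m*731 + m^4*2-13*m^3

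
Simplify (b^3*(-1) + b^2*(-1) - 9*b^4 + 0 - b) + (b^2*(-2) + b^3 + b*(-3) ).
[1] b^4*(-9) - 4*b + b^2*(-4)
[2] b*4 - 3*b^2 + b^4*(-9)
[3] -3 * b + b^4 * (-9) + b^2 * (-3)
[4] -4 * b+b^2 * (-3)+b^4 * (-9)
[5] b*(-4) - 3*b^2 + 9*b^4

Adding the polynomials and combining like terms:
(b^3*(-1) + b^2*(-1) - 9*b^4 + 0 - b) + (b^2*(-2) + b^3 + b*(-3))
= -4 * b+b^2 * (-3)+b^4 * (-9)
4) -4 * b+b^2 * (-3)+b^4 * (-9)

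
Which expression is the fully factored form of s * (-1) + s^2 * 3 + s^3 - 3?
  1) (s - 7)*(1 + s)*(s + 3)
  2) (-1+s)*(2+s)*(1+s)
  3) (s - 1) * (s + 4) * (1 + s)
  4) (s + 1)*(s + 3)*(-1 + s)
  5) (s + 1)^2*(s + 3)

We need to factor s * (-1) + s^2 * 3 + s^3 - 3.
The factored form is (s + 1)*(s + 3)*(-1 + s).
4) (s + 1)*(s + 3)*(-1 + s)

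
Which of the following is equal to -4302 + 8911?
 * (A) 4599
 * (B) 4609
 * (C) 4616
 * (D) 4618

-4302 + 8911 = 4609
B) 4609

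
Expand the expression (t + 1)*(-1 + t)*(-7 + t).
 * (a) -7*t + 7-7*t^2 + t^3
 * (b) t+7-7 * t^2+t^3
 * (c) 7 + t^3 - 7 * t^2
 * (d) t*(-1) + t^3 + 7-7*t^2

Expanding (t + 1)*(-1 + t)*(-7 + t):
= t*(-1) + t^3 + 7-7*t^2
d) t*(-1) + t^3 + 7-7*t^2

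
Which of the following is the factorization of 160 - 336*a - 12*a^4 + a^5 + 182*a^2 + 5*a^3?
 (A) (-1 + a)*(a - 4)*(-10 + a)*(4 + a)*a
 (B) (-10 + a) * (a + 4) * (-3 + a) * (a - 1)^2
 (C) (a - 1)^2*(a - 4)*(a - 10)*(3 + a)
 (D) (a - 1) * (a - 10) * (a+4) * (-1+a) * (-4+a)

We need to factor 160 - 336*a - 12*a^4 + a^5 + 182*a^2 + 5*a^3.
The factored form is (a - 1) * (a - 10) * (a+4) * (-1+a) * (-4+a).
D) (a - 1) * (a - 10) * (a+4) * (-1+a) * (-4+a)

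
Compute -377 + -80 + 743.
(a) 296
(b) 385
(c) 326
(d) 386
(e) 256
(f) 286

First: -377 + -80 = -457
Then: -457 + 743 = 286
f) 286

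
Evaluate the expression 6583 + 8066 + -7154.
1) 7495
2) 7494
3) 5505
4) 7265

First: 6583 + 8066 = 14649
Then: 14649 + -7154 = 7495
1) 7495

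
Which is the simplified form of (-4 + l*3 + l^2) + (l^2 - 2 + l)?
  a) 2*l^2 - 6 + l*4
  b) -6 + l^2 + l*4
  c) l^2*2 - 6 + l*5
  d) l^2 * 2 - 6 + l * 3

Adding the polynomials and combining like terms:
(-4 + l*3 + l^2) + (l^2 - 2 + l)
= 2*l^2 - 6 + l*4
a) 2*l^2 - 6 + l*4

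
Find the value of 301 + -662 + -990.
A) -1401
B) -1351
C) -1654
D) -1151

First: 301 + -662 = -361
Then: -361 + -990 = -1351
B) -1351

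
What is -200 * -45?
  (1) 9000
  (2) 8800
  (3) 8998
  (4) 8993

-200 * -45 = 9000
1) 9000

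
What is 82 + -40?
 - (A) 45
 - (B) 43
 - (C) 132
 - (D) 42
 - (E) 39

82 + -40 = 42
D) 42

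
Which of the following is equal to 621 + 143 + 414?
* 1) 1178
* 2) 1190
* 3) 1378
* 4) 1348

First: 621 + 143 = 764
Then: 764 + 414 = 1178
1) 1178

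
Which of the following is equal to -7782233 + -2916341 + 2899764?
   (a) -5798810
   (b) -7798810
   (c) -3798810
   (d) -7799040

First: -7782233 + -2916341 = -10698574
Then: -10698574 + 2899764 = -7798810
b) -7798810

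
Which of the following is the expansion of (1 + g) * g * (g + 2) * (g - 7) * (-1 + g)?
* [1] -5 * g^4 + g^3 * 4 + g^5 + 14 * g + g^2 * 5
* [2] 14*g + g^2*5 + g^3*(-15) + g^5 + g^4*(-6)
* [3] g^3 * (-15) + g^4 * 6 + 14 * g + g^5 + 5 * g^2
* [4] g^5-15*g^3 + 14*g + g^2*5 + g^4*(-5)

Expanding (1 + g) * g * (g + 2) * (g - 7) * (-1 + g):
= g^5-15*g^3 + 14*g + g^2*5 + g^4*(-5)
4) g^5-15*g^3 + 14*g + g^2*5 + g^4*(-5)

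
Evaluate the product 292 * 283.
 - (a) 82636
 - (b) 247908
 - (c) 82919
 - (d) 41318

292 * 283 = 82636
a) 82636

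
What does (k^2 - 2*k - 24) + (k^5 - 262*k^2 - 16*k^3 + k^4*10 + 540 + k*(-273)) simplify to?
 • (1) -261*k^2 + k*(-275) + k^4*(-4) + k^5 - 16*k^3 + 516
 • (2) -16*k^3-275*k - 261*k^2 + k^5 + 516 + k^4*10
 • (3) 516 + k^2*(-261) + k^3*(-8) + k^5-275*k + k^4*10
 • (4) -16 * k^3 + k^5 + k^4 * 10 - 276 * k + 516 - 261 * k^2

Adding the polynomials and combining like terms:
(k^2 - 2*k - 24) + (k^5 - 262*k^2 - 16*k^3 + k^4*10 + 540 + k*(-273))
= -16*k^3-275*k - 261*k^2 + k^5 + 516 + k^4*10
2) -16*k^3-275*k - 261*k^2 + k^5 + 516 + k^4*10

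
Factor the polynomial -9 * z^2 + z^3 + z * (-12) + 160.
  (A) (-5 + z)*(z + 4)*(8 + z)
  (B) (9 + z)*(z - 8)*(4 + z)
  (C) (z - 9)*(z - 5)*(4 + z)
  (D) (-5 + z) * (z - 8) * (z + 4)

We need to factor -9 * z^2 + z^3 + z * (-12) + 160.
The factored form is (-5 + z) * (z - 8) * (z + 4).
D) (-5 + z) * (z - 8) * (z + 4)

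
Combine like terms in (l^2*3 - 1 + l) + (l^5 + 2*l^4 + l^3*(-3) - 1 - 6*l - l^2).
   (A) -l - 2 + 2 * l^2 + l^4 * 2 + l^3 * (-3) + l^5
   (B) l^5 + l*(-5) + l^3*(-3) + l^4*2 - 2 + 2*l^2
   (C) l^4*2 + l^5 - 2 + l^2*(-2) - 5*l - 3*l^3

Adding the polynomials and combining like terms:
(l^2*3 - 1 + l) + (l^5 + 2*l^4 + l^3*(-3) - 1 - 6*l - l^2)
= l^5 + l*(-5) + l^3*(-3) + l^4*2 - 2 + 2*l^2
B) l^5 + l*(-5) + l^3*(-3) + l^4*2 - 2 + 2*l^2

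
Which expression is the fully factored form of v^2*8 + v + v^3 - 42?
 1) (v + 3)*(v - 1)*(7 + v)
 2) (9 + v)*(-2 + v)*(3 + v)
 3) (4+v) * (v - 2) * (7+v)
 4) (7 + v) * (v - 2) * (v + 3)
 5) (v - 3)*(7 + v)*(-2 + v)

We need to factor v^2*8 + v + v^3 - 42.
The factored form is (7 + v) * (v - 2) * (v + 3).
4) (7 + v) * (v - 2) * (v + 3)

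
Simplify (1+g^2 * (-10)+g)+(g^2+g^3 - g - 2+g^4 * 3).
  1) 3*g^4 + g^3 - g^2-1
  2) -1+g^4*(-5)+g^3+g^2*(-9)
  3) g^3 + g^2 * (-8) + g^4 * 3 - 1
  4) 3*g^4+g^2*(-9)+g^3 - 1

Adding the polynomials and combining like terms:
(1 + g^2*(-10) + g) + (g^2 + g^3 - g - 2 + g^4*3)
= 3*g^4+g^2*(-9)+g^3 - 1
4) 3*g^4+g^2*(-9)+g^3 - 1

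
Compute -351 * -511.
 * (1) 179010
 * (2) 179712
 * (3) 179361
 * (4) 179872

-351 * -511 = 179361
3) 179361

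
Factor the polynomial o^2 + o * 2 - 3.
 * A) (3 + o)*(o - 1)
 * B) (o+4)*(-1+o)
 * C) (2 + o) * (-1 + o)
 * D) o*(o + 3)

We need to factor o^2 + o * 2 - 3.
The factored form is (3 + o)*(o - 1).
A) (3 + o)*(o - 1)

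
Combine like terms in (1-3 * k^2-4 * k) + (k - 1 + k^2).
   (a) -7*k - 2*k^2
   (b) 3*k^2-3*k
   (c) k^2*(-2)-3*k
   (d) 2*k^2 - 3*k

Adding the polynomials and combining like terms:
(1 - 3*k^2 - 4*k) + (k - 1 + k^2)
= k^2*(-2)-3*k
c) k^2*(-2)-3*k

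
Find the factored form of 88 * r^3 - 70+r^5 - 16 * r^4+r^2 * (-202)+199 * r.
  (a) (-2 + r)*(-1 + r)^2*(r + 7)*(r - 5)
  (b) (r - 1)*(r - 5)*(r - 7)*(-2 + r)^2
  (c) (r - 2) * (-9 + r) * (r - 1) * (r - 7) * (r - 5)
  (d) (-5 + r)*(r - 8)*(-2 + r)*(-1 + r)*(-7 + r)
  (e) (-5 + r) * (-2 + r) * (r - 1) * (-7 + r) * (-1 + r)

We need to factor 88 * r^3 - 70+r^5 - 16 * r^4+r^2 * (-202)+199 * r.
The factored form is (-5 + r) * (-2 + r) * (r - 1) * (-7 + r) * (-1 + r).
e) (-5 + r) * (-2 + r) * (r - 1) * (-7 + r) * (-1 + r)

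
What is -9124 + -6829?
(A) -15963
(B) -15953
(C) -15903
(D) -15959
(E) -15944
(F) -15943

-9124 + -6829 = -15953
B) -15953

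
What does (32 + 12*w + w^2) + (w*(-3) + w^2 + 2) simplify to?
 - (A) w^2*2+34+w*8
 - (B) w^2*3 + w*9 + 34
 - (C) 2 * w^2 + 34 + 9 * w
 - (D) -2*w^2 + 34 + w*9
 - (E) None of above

Adding the polynomials and combining like terms:
(32 + 12*w + w^2) + (w*(-3) + w^2 + 2)
= 2 * w^2 + 34 + 9 * w
C) 2 * w^2 + 34 + 9 * w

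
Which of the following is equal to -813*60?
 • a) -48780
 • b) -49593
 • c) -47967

-813 * 60 = -48780
a) -48780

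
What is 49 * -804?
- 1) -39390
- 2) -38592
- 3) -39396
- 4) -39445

49 * -804 = -39396
3) -39396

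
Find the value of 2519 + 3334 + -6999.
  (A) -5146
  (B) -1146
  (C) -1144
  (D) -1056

First: 2519 + 3334 = 5853
Then: 5853 + -6999 = -1146
B) -1146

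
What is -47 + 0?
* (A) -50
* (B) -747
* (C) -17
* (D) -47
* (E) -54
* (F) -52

-47 + 0 = -47
D) -47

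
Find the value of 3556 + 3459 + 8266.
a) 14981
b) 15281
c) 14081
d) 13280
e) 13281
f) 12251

First: 3556 + 3459 = 7015
Then: 7015 + 8266 = 15281
b) 15281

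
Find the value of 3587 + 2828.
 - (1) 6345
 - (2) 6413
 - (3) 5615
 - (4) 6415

3587 + 2828 = 6415
4) 6415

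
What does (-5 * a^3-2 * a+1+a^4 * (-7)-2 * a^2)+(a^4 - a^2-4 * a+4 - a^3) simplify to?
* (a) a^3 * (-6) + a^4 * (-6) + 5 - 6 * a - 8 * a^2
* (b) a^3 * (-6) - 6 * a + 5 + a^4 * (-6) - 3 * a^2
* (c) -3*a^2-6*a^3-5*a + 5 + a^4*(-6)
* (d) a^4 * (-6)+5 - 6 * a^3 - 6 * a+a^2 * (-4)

Adding the polynomials and combining like terms:
(-5*a^3 - 2*a + 1 + a^4*(-7) - 2*a^2) + (a^4 - a^2 - 4*a + 4 - a^3)
= a^3 * (-6) - 6 * a + 5 + a^4 * (-6) - 3 * a^2
b) a^3 * (-6) - 6 * a + 5 + a^4 * (-6) - 3 * a^2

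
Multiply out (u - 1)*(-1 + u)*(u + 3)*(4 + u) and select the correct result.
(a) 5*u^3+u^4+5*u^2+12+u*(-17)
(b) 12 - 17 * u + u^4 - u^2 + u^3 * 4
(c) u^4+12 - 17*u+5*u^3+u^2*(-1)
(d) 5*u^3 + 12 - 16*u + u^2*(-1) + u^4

Expanding (u - 1)*(-1 + u)*(u + 3)*(4 + u):
= u^4+12 - 17*u+5*u^3+u^2*(-1)
c) u^4+12 - 17*u+5*u^3+u^2*(-1)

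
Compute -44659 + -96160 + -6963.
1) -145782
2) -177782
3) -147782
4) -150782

First: -44659 + -96160 = -140819
Then: -140819 + -6963 = -147782
3) -147782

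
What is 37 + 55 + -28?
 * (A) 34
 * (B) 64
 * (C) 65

First: 37 + 55 = 92
Then: 92 + -28 = 64
B) 64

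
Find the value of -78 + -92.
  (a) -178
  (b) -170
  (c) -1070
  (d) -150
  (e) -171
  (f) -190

-78 + -92 = -170
b) -170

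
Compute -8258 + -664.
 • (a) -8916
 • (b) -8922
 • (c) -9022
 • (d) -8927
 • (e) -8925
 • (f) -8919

-8258 + -664 = -8922
b) -8922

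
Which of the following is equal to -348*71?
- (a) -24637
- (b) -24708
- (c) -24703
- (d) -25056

-348 * 71 = -24708
b) -24708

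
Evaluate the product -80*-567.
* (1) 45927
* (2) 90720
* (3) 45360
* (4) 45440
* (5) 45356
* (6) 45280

-80 * -567 = 45360
3) 45360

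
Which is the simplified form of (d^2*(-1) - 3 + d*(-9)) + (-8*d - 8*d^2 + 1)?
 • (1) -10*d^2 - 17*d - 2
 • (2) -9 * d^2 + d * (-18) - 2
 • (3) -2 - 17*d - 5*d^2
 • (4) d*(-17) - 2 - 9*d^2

Adding the polynomials and combining like terms:
(d^2*(-1) - 3 + d*(-9)) + (-8*d - 8*d^2 + 1)
= d*(-17) - 2 - 9*d^2
4) d*(-17) - 2 - 9*d^2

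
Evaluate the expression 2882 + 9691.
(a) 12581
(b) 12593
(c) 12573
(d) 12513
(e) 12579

2882 + 9691 = 12573
c) 12573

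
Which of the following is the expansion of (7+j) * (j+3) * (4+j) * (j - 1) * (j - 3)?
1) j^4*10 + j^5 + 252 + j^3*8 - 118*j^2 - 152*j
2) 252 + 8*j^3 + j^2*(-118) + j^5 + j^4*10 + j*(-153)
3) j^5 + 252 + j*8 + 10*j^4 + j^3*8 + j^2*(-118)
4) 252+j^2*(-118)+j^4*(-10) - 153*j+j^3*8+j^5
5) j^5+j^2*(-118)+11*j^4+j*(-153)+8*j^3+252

Expanding (7+j) * (j+3) * (4+j) * (j - 1) * (j - 3):
= 252 + 8*j^3 + j^2*(-118) + j^5 + j^4*10 + j*(-153)
2) 252 + 8*j^3 + j^2*(-118) + j^5 + j^4*10 + j*(-153)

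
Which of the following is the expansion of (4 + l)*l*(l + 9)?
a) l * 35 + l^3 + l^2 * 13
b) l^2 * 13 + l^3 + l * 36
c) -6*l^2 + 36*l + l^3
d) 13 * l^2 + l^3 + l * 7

Expanding (4 + l)*l*(l + 9):
= l^2 * 13 + l^3 + l * 36
b) l^2 * 13 + l^3 + l * 36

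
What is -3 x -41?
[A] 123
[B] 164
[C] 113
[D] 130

-3 * -41 = 123
A) 123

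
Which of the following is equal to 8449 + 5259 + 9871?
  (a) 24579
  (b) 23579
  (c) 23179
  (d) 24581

First: 8449 + 5259 = 13708
Then: 13708 + 9871 = 23579
b) 23579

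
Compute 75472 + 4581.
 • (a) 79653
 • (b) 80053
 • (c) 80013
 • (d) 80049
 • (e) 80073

75472 + 4581 = 80053
b) 80053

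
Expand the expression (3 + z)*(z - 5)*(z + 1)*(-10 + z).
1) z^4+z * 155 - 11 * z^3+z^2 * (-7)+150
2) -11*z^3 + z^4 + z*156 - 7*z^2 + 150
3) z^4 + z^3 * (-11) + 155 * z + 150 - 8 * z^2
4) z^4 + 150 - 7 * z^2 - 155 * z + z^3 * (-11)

Expanding (3 + z)*(z - 5)*(z + 1)*(-10 + z):
= z^4+z * 155 - 11 * z^3+z^2 * (-7)+150
1) z^4+z * 155 - 11 * z^3+z^2 * (-7)+150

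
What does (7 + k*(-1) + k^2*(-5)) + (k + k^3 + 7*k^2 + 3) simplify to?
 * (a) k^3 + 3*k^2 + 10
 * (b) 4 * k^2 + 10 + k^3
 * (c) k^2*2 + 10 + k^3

Adding the polynomials and combining like terms:
(7 + k*(-1) + k^2*(-5)) + (k + k^3 + 7*k^2 + 3)
= k^2*2 + 10 + k^3
c) k^2*2 + 10 + k^3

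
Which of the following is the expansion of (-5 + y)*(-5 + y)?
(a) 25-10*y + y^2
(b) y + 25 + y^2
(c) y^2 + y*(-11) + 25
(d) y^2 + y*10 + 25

Expanding (-5 + y)*(-5 + y):
= 25-10*y + y^2
a) 25-10*y + y^2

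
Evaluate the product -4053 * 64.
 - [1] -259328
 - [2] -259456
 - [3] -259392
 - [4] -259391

-4053 * 64 = -259392
3) -259392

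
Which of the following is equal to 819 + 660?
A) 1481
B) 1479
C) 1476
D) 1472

819 + 660 = 1479
B) 1479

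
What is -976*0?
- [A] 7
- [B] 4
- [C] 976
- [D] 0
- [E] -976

-976 * 0 = 0
D) 0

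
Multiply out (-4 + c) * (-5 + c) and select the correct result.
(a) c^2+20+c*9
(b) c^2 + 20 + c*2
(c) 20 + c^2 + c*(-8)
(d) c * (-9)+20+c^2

Expanding (-4 + c) * (-5 + c):
= c * (-9)+20+c^2
d) c * (-9)+20+c^2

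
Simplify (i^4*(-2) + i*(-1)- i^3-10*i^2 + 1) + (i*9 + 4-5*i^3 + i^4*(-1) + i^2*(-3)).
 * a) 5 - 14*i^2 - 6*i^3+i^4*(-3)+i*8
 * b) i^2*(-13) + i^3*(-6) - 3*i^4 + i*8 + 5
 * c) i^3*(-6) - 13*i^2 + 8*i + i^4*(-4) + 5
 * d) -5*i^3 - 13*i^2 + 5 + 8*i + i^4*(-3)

Adding the polynomials and combining like terms:
(i^4*(-2) + i*(-1) - i^3 - 10*i^2 + 1) + (i*9 + 4 - 5*i^3 + i^4*(-1) + i^2*(-3))
= i^2*(-13) + i^3*(-6) - 3*i^4 + i*8 + 5
b) i^2*(-13) + i^3*(-6) - 3*i^4 + i*8 + 5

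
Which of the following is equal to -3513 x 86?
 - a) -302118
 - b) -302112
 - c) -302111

-3513 * 86 = -302118
a) -302118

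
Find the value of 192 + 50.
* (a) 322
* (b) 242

192 + 50 = 242
b) 242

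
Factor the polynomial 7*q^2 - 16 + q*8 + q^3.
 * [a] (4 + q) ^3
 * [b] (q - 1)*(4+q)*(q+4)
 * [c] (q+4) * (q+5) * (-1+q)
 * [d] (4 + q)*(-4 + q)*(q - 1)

We need to factor 7*q^2 - 16 + q*8 + q^3.
The factored form is (q - 1)*(4+q)*(q+4).
b) (q - 1)*(4+q)*(q+4)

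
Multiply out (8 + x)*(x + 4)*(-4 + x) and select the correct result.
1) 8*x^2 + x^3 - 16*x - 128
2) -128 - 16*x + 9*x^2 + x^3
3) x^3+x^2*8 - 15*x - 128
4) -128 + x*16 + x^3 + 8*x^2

Expanding (8 + x)*(x + 4)*(-4 + x):
= 8*x^2 + x^3 - 16*x - 128
1) 8*x^2 + x^3 - 16*x - 128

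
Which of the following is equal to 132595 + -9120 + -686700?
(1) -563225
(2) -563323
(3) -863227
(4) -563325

First: 132595 + -9120 = 123475
Then: 123475 + -686700 = -563225
1) -563225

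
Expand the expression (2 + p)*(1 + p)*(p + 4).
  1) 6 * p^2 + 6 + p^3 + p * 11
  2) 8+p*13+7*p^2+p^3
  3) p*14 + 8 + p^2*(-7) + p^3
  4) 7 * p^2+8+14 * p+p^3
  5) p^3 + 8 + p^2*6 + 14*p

Expanding (2 + p)*(1 + p)*(p + 4):
= 7 * p^2+8+14 * p+p^3
4) 7 * p^2+8+14 * p+p^3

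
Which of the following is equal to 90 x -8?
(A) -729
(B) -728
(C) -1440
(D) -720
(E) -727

90 * -8 = -720
D) -720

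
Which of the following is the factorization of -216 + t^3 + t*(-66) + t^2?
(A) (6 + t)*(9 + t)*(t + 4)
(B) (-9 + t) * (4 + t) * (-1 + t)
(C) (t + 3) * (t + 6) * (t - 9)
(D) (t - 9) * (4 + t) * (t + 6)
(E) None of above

We need to factor -216 + t^3 + t*(-66) + t^2.
The factored form is (t - 9) * (4 + t) * (t + 6).
D) (t - 9) * (4 + t) * (t + 6)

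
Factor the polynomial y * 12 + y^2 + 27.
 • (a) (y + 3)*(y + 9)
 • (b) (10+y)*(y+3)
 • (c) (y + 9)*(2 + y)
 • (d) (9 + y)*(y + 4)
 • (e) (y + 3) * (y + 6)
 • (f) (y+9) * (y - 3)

We need to factor y * 12 + y^2 + 27.
The factored form is (y + 3)*(y + 9).
a) (y + 3)*(y + 9)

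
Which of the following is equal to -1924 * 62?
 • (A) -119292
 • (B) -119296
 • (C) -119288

-1924 * 62 = -119288
C) -119288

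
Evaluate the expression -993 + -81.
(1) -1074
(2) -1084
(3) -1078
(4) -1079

-993 + -81 = -1074
1) -1074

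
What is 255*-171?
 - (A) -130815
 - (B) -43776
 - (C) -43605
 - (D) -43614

255 * -171 = -43605
C) -43605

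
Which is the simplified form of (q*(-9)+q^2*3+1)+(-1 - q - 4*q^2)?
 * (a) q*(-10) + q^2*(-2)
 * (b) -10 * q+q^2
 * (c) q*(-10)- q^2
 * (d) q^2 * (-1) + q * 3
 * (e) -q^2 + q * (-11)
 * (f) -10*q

Adding the polynomials and combining like terms:
(q*(-9) + q^2*3 + 1) + (-1 - q - 4*q^2)
= q*(-10)- q^2
c) q*(-10)- q^2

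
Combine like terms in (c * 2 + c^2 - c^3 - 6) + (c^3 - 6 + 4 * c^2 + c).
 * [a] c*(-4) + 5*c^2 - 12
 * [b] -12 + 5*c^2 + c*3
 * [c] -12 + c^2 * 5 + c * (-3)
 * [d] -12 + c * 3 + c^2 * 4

Adding the polynomials and combining like terms:
(c*2 + c^2 - c^3 - 6) + (c^3 - 6 + 4*c^2 + c)
= -12 + 5*c^2 + c*3
b) -12 + 5*c^2 + c*3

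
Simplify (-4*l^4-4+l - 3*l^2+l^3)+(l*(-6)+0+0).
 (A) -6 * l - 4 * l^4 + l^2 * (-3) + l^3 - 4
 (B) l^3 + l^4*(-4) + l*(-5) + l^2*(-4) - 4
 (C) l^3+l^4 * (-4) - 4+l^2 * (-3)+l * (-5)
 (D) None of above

Adding the polynomials and combining like terms:
(-4*l^4 - 4 + l - 3*l^2 + l^3) + (l*(-6) + 0 + 0)
= l^3+l^4 * (-4) - 4+l^2 * (-3)+l * (-5)
C) l^3+l^4 * (-4) - 4+l^2 * (-3)+l * (-5)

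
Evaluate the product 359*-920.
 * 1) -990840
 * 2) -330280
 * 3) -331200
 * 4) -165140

359 * -920 = -330280
2) -330280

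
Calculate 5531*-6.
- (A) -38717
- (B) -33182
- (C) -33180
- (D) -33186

5531 * -6 = -33186
D) -33186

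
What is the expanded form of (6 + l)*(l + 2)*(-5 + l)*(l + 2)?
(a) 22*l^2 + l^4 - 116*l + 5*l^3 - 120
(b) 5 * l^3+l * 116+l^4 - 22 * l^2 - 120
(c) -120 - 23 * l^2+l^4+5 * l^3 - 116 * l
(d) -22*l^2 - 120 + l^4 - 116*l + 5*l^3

Expanding (6 + l)*(l + 2)*(-5 + l)*(l + 2):
= -22*l^2 - 120 + l^4 - 116*l + 5*l^3
d) -22*l^2 - 120 + l^4 - 116*l + 5*l^3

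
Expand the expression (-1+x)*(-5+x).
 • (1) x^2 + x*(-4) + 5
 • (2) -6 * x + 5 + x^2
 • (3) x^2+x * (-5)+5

Expanding (-1+x)*(-5+x):
= -6 * x + 5 + x^2
2) -6 * x + 5 + x^2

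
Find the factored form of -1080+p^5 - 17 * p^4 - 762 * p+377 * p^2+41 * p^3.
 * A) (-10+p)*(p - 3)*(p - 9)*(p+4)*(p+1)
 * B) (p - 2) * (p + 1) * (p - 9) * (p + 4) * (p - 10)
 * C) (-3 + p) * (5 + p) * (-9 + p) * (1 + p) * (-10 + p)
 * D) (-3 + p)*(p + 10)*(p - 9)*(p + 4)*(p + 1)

We need to factor -1080+p^5 - 17 * p^4 - 762 * p+377 * p^2+41 * p^3.
The factored form is (-10+p)*(p - 3)*(p - 9)*(p+4)*(p+1).
A) (-10+p)*(p - 3)*(p - 9)*(p+4)*(p+1)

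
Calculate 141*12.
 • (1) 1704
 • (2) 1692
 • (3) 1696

141 * 12 = 1692
2) 1692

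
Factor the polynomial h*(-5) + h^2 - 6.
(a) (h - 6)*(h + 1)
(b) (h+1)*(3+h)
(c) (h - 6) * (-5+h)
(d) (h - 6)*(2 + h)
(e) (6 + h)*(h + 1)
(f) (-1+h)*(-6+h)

We need to factor h*(-5) + h^2 - 6.
The factored form is (h - 6)*(h + 1).
a) (h - 6)*(h + 1)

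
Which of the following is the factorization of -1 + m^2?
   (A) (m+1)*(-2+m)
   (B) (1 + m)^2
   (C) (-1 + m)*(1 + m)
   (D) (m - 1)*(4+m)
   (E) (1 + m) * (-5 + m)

We need to factor -1 + m^2.
The factored form is (-1 + m)*(1 + m).
C) (-1 + m)*(1 + m)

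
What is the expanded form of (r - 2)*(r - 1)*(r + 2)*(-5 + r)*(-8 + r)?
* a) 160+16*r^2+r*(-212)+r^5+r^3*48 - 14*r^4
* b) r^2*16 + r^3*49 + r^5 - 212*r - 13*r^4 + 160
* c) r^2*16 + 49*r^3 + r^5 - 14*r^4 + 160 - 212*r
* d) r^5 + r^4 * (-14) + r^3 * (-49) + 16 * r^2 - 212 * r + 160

Expanding (r - 2)*(r - 1)*(r + 2)*(-5 + r)*(-8 + r):
= r^2*16 + 49*r^3 + r^5 - 14*r^4 + 160 - 212*r
c) r^2*16 + 49*r^3 + r^5 - 14*r^4 + 160 - 212*r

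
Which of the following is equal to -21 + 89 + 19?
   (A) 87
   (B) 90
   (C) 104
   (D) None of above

First: -21 + 89 = 68
Then: 68 + 19 = 87
A) 87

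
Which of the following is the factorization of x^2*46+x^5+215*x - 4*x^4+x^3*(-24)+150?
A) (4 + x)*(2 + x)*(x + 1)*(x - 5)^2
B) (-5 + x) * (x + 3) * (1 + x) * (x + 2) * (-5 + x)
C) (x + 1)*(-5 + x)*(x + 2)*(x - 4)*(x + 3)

We need to factor x^2*46+x^5+215*x - 4*x^4+x^3*(-24)+150.
The factored form is (-5 + x) * (x + 3) * (1 + x) * (x + 2) * (-5 + x).
B) (-5 + x) * (x + 3) * (1 + x) * (x + 2) * (-5 + x)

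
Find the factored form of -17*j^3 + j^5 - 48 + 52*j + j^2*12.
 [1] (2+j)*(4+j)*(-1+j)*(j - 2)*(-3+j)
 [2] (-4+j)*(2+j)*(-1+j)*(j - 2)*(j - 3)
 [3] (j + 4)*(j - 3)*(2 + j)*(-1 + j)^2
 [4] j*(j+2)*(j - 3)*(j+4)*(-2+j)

We need to factor -17*j^3 + j^5 - 48 + 52*j + j^2*12.
The factored form is (2+j)*(4+j)*(-1+j)*(j - 2)*(-3+j).
1) (2+j)*(4+j)*(-1+j)*(j - 2)*(-3+j)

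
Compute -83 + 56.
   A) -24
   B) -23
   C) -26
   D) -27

-83 + 56 = -27
D) -27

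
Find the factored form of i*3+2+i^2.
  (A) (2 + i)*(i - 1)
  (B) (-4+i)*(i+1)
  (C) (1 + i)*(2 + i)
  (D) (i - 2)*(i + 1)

We need to factor i*3+2+i^2.
The factored form is (1 + i)*(2 + i).
C) (1 + i)*(2 + i)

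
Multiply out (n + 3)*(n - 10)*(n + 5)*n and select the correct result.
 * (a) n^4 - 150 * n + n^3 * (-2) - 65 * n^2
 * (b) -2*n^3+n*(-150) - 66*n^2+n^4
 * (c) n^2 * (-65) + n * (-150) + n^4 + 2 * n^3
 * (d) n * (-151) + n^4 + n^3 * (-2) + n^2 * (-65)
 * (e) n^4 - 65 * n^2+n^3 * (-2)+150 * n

Expanding (n + 3)*(n - 10)*(n + 5)*n:
= n^4 - 150 * n + n^3 * (-2) - 65 * n^2
a) n^4 - 150 * n + n^3 * (-2) - 65 * n^2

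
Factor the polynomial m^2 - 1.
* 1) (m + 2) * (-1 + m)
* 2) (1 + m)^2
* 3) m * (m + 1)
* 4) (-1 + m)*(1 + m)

We need to factor m^2 - 1.
The factored form is (-1 + m)*(1 + m).
4) (-1 + m)*(1 + m)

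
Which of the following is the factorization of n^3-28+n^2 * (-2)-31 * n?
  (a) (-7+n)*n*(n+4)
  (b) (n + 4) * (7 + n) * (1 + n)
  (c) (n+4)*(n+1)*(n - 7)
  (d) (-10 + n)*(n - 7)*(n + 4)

We need to factor n^3-28+n^2 * (-2)-31 * n.
The factored form is (n+4)*(n+1)*(n - 7).
c) (n+4)*(n+1)*(n - 7)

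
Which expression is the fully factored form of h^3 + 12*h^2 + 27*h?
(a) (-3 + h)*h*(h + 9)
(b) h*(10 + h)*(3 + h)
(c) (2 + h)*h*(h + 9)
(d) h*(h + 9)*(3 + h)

We need to factor h^3 + 12*h^2 + 27*h.
The factored form is h*(h + 9)*(3 + h).
d) h*(h + 9)*(3 + h)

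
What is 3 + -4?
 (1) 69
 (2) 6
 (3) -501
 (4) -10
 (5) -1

3 + -4 = -1
5) -1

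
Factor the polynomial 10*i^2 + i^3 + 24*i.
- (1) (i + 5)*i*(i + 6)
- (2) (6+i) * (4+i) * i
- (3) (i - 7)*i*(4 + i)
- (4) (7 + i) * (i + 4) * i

We need to factor 10*i^2 + i^3 + 24*i.
The factored form is (6+i) * (4+i) * i.
2) (6+i) * (4+i) * i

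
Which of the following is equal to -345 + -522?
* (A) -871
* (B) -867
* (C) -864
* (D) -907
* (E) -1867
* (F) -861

-345 + -522 = -867
B) -867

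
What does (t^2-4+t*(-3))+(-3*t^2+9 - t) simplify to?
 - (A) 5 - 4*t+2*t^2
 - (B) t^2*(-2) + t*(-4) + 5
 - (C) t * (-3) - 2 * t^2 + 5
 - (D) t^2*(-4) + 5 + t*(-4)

Adding the polynomials and combining like terms:
(t^2 - 4 + t*(-3)) + (-3*t^2 + 9 - t)
= t^2*(-2) + t*(-4) + 5
B) t^2*(-2) + t*(-4) + 5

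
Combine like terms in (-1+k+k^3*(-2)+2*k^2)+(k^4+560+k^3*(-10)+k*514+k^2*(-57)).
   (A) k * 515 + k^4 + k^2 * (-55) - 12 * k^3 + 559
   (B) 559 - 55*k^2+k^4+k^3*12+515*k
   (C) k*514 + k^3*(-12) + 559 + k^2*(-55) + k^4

Adding the polynomials and combining like terms:
(-1 + k + k^3*(-2) + 2*k^2) + (k^4 + 560 + k^3*(-10) + k*514 + k^2*(-57))
= k * 515 + k^4 + k^2 * (-55) - 12 * k^3 + 559
A) k * 515 + k^4 + k^2 * (-55) - 12 * k^3 + 559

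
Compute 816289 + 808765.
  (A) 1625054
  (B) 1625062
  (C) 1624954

816289 + 808765 = 1625054
A) 1625054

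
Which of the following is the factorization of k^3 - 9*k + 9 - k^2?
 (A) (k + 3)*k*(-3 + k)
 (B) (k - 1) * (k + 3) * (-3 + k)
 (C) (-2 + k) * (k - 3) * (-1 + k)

We need to factor k^3 - 9*k + 9 - k^2.
The factored form is (k - 1) * (k + 3) * (-3 + k).
B) (k - 1) * (k + 3) * (-3 + k)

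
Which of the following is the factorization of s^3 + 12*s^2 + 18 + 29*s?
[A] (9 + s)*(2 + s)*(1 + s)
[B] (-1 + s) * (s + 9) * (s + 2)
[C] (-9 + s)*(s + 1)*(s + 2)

We need to factor s^3 + 12*s^2 + 18 + 29*s.
The factored form is (9 + s)*(2 + s)*(1 + s).
A) (9 + s)*(2 + s)*(1 + s)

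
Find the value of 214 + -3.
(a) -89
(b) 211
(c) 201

214 + -3 = 211
b) 211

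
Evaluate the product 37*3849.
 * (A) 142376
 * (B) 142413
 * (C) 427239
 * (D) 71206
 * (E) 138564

37 * 3849 = 142413
B) 142413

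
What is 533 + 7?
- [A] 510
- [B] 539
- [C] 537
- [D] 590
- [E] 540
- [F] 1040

533 + 7 = 540
E) 540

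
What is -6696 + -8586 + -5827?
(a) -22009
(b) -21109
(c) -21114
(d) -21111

First: -6696 + -8586 = -15282
Then: -15282 + -5827 = -21109
b) -21109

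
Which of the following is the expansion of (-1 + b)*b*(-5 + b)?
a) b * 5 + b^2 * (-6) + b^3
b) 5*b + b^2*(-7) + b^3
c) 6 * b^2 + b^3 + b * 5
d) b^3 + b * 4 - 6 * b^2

Expanding (-1 + b)*b*(-5 + b):
= b * 5 + b^2 * (-6) + b^3
a) b * 5 + b^2 * (-6) + b^3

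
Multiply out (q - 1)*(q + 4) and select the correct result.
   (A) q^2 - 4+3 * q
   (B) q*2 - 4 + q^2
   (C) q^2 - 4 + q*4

Expanding (q - 1)*(q + 4):
= q^2 - 4+3 * q
A) q^2 - 4+3 * q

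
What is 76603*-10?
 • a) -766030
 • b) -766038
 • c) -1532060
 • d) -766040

76603 * -10 = -766030
a) -766030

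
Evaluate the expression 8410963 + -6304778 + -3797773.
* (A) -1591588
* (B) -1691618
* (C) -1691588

First: 8410963 + -6304778 = 2106185
Then: 2106185 + -3797773 = -1691588
C) -1691588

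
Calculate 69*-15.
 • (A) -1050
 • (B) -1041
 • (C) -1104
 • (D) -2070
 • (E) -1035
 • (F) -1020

69 * -15 = -1035
E) -1035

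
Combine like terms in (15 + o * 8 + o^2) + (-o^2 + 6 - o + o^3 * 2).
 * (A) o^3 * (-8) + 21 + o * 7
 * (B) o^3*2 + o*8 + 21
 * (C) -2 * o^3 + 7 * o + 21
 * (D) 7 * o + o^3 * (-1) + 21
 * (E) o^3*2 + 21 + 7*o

Adding the polynomials and combining like terms:
(15 + o*8 + o^2) + (-o^2 + 6 - o + o^3*2)
= o^3*2 + 21 + 7*o
E) o^3*2 + 21 + 7*o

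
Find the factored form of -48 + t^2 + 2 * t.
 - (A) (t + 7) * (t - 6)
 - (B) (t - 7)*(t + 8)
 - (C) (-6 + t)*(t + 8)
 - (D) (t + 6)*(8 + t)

We need to factor -48 + t^2 + 2 * t.
The factored form is (-6 + t)*(t + 8).
C) (-6 + t)*(t + 8)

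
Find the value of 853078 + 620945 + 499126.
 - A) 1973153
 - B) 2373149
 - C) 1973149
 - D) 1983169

First: 853078 + 620945 = 1474023
Then: 1474023 + 499126 = 1973149
C) 1973149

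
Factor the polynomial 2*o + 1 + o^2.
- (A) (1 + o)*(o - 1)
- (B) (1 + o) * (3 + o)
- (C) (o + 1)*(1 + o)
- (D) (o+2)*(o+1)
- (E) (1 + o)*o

We need to factor 2*o + 1 + o^2.
The factored form is (o + 1)*(1 + o).
C) (o + 1)*(1 + o)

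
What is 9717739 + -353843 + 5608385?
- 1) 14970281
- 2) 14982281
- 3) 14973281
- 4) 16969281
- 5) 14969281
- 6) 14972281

First: 9717739 + -353843 = 9363896
Then: 9363896 + 5608385 = 14972281
6) 14972281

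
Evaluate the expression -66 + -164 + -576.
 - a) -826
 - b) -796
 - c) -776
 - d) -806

First: -66 + -164 = -230
Then: -230 + -576 = -806
d) -806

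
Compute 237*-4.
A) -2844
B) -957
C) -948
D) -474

237 * -4 = -948
C) -948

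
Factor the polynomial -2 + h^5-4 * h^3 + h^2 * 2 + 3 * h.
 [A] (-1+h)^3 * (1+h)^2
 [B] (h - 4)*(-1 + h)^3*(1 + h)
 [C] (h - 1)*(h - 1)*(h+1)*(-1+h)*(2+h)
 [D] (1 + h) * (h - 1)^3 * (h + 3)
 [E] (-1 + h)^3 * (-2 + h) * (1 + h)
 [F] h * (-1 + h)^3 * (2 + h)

We need to factor -2 + h^5-4 * h^3 + h^2 * 2 + 3 * h.
The factored form is (h - 1)*(h - 1)*(h+1)*(-1+h)*(2+h).
C) (h - 1)*(h - 1)*(h+1)*(-1+h)*(2+h)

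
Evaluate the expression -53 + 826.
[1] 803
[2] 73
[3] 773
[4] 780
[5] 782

-53 + 826 = 773
3) 773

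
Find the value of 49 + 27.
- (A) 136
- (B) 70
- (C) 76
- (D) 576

49 + 27 = 76
C) 76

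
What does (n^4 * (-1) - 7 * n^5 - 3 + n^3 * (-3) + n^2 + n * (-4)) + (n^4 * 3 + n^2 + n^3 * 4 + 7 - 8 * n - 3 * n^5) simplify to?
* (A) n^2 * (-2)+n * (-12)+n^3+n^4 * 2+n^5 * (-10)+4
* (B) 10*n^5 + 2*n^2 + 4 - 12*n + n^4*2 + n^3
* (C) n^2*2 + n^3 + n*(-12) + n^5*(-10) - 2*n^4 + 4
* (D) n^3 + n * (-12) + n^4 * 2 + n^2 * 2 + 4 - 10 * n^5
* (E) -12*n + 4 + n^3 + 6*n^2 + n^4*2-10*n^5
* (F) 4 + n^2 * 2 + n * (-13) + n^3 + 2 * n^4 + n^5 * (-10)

Adding the polynomials and combining like terms:
(n^4*(-1) - 7*n^5 - 3 + n^3*(-3) + n^2 + n*(-4)) + (n^4*3 + n^2 + n^3*4 + 7 - 8*n - 3*n^5)
= n^3 + n * (-12) + n^4 * 2 + n^2 * 2 + 4 - 10 * n^5
D) n^3 + n * (-12) + n^4 * 2 + n^2 * 2 + 4 - 10 * n^5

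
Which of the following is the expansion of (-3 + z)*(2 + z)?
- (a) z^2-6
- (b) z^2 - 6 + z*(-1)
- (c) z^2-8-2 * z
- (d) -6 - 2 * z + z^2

Expanding (-3 + z)*(2 + z):
= z^2 - 6 + z*(-1)
b) z^2 - 6 + z*(-1)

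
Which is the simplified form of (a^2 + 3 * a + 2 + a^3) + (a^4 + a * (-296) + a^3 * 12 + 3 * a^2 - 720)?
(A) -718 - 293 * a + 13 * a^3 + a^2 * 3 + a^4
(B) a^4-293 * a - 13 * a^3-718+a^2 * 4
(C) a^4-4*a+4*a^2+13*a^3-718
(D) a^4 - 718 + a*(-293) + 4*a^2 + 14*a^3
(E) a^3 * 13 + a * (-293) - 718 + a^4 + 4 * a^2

Adding the polynomials and combining like terms:
(a^2 + 3*a + 2 + a^3) + (a^4 + a*(-296) + a^3*12 + 3*a^2 - 720)
= a^3 * 13 + a * (-293) - 718 + a^4 + 4 * a^2
E) a^3 * 13 + a * (-293) - 718 + a^4 + 4 * a^2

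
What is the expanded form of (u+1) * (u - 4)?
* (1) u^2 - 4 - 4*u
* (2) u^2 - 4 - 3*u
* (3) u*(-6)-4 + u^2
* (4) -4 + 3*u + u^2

Expanding (u+1) * (u - 4):
= u^2 - 4 - 3*u
2) u^2 - 4 - 3*u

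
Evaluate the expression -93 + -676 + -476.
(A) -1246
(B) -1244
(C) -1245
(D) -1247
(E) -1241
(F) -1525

First: -93 + -676 = -769
Then: -769 + -476 = -1245
C) -1245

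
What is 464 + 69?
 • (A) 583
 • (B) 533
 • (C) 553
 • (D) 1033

464 + 69 = 533
B) 533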